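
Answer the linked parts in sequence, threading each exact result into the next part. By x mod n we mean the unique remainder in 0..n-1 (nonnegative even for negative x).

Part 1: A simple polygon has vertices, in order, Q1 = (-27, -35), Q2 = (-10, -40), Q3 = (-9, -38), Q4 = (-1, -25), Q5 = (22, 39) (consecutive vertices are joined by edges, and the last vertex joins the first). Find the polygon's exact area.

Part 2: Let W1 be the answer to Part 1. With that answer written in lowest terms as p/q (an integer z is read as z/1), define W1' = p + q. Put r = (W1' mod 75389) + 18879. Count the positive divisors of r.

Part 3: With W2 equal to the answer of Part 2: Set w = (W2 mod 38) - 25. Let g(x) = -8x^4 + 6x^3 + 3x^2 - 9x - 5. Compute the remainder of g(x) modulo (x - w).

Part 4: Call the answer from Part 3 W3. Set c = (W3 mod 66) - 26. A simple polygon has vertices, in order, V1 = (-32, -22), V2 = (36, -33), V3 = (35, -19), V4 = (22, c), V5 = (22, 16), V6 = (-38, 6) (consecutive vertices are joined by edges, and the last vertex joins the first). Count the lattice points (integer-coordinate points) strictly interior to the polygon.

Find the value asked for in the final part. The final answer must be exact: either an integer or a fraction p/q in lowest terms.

2622

Part 1: cross terms: (-27*-40 - -10*-35)=730, (-10*-38 - -9*-40)=20, (-9*-25 - -1*-38)=187, (-1*39 - 22*-25)=511, (22*-35 - -27*39)=283; twice the area = |1731| = 1731; area = 1731/2; answer 1731/2
Part 2: W1 = 1731/2; threaded value p + q = 1733; r = 20612; 20612 = 2^2 * 5153; number of divisors = (2+1) * (1+1) = 6; answer 6
Part 3: W2 = 6; w = -19; remainder = value at the root: -8*(-19)^4 + 6*(-19)^3 + 3*(-19)^2 - 9*(-19)^1 - 5 = (-1042568) + (-41154) + (1083) + (171) + (-5) = -1082473; answer -1082473
Part 4: W3 = -1082473; c = 33; cross terms: (-32*-33 - 36*-22)=1848, (36*-19 - 35*-33)=471, (35*33 - 22*-19)=1573, (22*16 - 22*33)=-374, (22*6 - -38*16)=740, (-38*-22 - -32*6)=1028; twice the area = |5286| = 5286; area = 2643; boundary points = 1 + 1 + 13 + 17 + 10 + 2 = 44; strictly interior points = area - boundary/2 + 1 = 2622; answer 2622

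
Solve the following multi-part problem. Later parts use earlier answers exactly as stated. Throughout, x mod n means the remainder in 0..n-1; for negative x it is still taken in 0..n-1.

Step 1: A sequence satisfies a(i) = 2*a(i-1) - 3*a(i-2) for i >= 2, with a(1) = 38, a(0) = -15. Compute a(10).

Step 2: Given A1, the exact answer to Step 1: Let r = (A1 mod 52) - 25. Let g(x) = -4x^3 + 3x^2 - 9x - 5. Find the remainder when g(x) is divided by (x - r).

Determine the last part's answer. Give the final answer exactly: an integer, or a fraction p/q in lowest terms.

33375

Step 1: a(2) = 2*(38) - 3*(-15) = 121; iterating: a(2)=121, a(3)=128, a(4)=-107, a(5)=-598, a(6)=-875, a(7)=44, a(8)=2713, a(9)=5294, a(10)=2449; answer 2449
Step 2: A1 = 2449; r = -20; remainder = value at the root: -4*(-20)^3 + 3*(-20)^2 - 9*(-20)^1 - 5 = (32000) + (1200) + (180) + (-5) = 33375; answer 33375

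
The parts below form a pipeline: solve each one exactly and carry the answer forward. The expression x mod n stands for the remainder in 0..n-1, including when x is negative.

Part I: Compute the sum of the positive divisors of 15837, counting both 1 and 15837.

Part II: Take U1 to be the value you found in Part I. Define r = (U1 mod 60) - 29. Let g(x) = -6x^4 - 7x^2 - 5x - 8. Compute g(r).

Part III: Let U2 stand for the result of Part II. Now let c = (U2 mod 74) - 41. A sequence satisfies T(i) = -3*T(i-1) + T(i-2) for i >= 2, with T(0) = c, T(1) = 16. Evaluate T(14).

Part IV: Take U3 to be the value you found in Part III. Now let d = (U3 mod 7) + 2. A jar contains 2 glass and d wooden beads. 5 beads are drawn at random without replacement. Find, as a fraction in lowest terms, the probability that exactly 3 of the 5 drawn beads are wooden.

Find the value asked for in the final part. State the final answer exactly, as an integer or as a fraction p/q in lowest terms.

Part I: 15837 = 3 * 5279; sigma = (1 + 3) * (1 + 5279) = 4 * 5280 = 21120; answer 21120
Part II: U1 = 21120; r = -29; -6*(-29)^4 - 7*(-29)^2 - 5*(-29)^1 - 8 = (-4243686) + (-5887) + (145) + (-8) = -4249436; answer -4249436
Part III: U2 = -4249436; c = -27; T(2) = -3*(16) + 1*(-27) = -75; iterating: T(2)=-75, T(3)=241, T(4)=-798, T(5)=2635, T(6)=-8703, T(7)=28744, T(8)=-94935, T(9)=313549, T(10)=-1035582, T(11)=3420295, T(12)=-11296467, T(13)=37309696, T(14)=-123225555; answer -123225555
Part IV: U3 = -123225555; d = 4; total draws C(6,5) = 6; favorable C(4,3)*C(2,2) = 4; P = 2/3; answer 2/3

2/3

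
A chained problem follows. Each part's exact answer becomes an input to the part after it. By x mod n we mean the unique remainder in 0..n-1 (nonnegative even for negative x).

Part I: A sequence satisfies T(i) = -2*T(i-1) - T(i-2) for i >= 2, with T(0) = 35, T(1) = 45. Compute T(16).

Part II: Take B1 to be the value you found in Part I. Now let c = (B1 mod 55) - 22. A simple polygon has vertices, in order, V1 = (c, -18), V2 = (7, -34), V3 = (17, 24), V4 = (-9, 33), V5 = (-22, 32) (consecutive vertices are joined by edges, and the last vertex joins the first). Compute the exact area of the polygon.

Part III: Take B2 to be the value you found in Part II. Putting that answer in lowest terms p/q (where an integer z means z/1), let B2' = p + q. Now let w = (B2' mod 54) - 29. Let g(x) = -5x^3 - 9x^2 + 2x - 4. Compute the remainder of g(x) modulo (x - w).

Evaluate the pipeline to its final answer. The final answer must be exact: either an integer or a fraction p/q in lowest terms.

164

Part I: T(2) = -2*(45) - 1*(35) = -125; iterating: T(2)=-125, T(3)=205, T(4)=-285, T(5)=365, T(6)=-445, T(7)=525, T(8)=-605, T(9)=685, T(10)=-765, T(11)=845, T(12)=-925, T(13)=1005, T(14)=-1085, T(15)=1165, T(16)=-1245; answer -1245
Part II: B1 = -1245; c = -2; cross terms: (-2*-34 - 7*-18)=194, (7*24 - 17*-34)=746, (17*33 - -9*24)=777, (-9*32 - -22*33)=438, (-22*-18 - -2*32)=460; twice the area = |2615| = 2615; area = 2615/2; answer 2615/2
Part III: B2 = 2615/2; threaded value p + q = 2617; w = -4; remainder = value at the root: -5*(-4)^3 - 9*(-4)^2 + 2*(-4)^1 - 4 = (320) + (-144) + (-8) + (-4) = 164; answer 164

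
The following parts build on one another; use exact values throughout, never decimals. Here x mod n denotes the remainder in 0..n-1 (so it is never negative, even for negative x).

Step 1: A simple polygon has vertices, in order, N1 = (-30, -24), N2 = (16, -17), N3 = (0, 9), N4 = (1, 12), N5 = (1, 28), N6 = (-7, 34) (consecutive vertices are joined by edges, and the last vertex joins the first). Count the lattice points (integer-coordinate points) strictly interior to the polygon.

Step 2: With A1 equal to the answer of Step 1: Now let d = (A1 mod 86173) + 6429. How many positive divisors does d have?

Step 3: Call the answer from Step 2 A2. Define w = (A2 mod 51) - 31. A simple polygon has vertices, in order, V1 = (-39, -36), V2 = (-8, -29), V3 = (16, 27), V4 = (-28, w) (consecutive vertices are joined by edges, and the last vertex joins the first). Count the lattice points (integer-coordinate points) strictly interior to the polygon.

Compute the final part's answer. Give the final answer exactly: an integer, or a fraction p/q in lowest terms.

1550

Step 1: cross terms: (-30*-17 - 16*-24)=894, (16*9 - 0*-17)=144, (0*12 - 1*9)=-9, (1*28 - 1*12)=16, (1*34 - -7*28)=230, (-7*-24 - -30*34)=1188; twice the area = |2463| = 2463; area = 2463/2; boundary points = 1 + 2 + 1 + 16 + 2 + 1 = 23; strictly interior points = area - boundary/2 + 1 = 1221; answer 1221
Step 2: A1 = 1221; d = 7650; 7650 = 2 * 3^2 * 5^2 * 17; number of divisors = (1+1) * (2+1) * (2+1) * (1+1) = 36; answer 36
Step 3: A2 = 36; w = 5; cross terms: (-39*-29 - -8*-36)=843, (-8*27 - 16*-29)=248, (16*5 - -28*27)=836, (-28*-36 - -39*5)=1203; twice the area = |3130| = 3130; area = 1565; boundary points = 1 + 8 + 22 + 1 = 32; strictly interior points = area - boundary/2 + 1 = 1550; answer 1550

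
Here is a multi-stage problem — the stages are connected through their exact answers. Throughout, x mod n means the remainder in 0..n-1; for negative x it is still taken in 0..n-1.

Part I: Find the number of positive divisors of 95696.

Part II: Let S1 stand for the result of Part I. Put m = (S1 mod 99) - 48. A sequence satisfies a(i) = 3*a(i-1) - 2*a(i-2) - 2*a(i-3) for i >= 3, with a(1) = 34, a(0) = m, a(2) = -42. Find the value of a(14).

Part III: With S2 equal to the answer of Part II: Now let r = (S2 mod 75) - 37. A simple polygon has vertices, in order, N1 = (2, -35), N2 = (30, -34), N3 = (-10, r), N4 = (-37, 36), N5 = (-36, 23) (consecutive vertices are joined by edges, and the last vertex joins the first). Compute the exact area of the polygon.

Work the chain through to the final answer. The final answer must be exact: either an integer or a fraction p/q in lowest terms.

Part I: 95696 = 2^4 * 5981; number of divisors = (4+1) * (1+1) = 10; answer 10
Part II: S1 = 10; m = -38; a(3) = 3*(-42) - 2*(34) - 2*(-38) = -118; iterating: a(3)=-118, a(4)=-338, a(5)=-694, a(6)=-1170, a(7)=-1446, a(8)=-610, a(9)=3402, a(10)=14318, a(11)=37370, a(12)=76670, a(13)=126634, a(14)=151822; answer 151822
Part III: S2 = 151822; r = -15; cross terms: (2*-34 - 30*-35)=982, (30*-15 - -10*-34)=-790, (-10*36 - -37*-15)=-915, (-37*23 - -36*36)=445, (-36*-35 - 2*23)=1214; twice the area = |936| = 936; area = 468; answer 468

468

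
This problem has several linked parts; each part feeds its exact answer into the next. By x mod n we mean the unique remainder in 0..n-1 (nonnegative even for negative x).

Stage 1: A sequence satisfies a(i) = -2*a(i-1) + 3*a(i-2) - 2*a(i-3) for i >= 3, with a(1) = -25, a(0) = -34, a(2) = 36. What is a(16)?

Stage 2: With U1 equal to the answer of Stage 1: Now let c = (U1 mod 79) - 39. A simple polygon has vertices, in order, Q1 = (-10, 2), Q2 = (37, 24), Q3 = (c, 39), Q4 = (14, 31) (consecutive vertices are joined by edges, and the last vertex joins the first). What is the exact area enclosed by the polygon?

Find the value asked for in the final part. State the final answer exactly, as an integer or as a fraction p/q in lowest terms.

893/2

Stage 1: a(3) = -2*(36) + 3*(-25) - 2*(-34) = -79; iterating: a(3)=-79, a(4)=316, a(5)=-941, a(6)=2988, a(7)=-9431, a(8)=29708, a(9)=-93685, a(10)=295356, a(11)=-931183, a(12)=2935804, a(13)=-9255869, a(14)=29181516, a(15)=-92002247, a(16)=290060780; answer 290060780
Stage 2: U1 = 290060780; c = -4; cross terms: (-10*24 - 37*2)=-314, (37*39 - -4*24)=1539, (-4*31 - 14*39)=-670, (14*2 - -10*31)=338; twice the area = |893| = 893; area = 893/2; answer 893/2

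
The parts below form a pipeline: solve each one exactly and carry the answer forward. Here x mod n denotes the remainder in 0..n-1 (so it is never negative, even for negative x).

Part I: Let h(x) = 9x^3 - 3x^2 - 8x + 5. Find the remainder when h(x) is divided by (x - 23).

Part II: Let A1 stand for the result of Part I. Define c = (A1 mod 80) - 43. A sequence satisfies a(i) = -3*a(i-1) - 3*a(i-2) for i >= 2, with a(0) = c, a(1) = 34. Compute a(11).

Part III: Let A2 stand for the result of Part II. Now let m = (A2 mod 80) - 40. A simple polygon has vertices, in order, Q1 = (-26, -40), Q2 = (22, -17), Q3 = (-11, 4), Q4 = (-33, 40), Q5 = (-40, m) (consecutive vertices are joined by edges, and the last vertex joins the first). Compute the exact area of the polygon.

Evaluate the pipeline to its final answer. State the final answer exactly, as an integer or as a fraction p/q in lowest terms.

Part I: remainder = value at the root: 9*(23)^3 - 3*(23)^2 - 8*(23)^1 + 5 = (109503) + (-1587) + (-184) + (5) = 107737; answer 107737
Part II: A1 = 107737; c = 14; a(2) = -3*(34) - 3*(14) = -144; iterating: a(2)=-144, a(3)=330, a(4)=-558, a(5)=684, a(6)=-378, a(7)=-918, a(8)=3888, a(9)=-8910, a(10)=15066, a(11)=-18468; answer -18468
Part III: A2 = -18468; m = -28; cross terms: (-26*-17 - 22*-40)=1322, (22*4 - -11*-17)=-99, (-11*40 - -33*4)=-308, (-33*-28 - -40*40)=2524, (-40*-40 - -26*-28)=872; twice the area = |4311| = 4311; area = 4311/2; answer 4311/2

4311/2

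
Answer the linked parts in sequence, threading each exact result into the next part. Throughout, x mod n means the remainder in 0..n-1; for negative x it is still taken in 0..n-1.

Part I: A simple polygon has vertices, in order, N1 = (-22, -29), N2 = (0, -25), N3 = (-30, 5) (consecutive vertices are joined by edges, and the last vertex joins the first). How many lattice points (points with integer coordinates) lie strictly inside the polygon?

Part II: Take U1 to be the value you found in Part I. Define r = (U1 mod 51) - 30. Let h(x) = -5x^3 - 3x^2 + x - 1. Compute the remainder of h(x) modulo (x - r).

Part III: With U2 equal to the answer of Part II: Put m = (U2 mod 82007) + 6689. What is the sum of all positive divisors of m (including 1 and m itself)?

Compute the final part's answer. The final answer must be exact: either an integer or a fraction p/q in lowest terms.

18180

Part I: cross terms: (-22*-25 - 0*-29)=550, (0*5 - -30*-25)=-750, (-30*-29 - -22*5)=980; twice the area = |780| = 780; area = 390; boundary points = 2 + 30 + 2 = 34; strictly interior points = area - boundary/2 + 1 = 374; answer 374
Part II: U1 = 374; r = -13; remainder = value at the root: -5*(-13)^3 - 3*(-13)^2 + 1*(-13)^1 - 1 = (10985) + (-507) + (-13) + (-1) = 10464; answer 10464
Part III: U2 = 10464; m = 17153; 17153 = 17 * 1009; sigma = (1 + 17) * (1 + 1009) = 18 * 1010 = 18180; answer 18180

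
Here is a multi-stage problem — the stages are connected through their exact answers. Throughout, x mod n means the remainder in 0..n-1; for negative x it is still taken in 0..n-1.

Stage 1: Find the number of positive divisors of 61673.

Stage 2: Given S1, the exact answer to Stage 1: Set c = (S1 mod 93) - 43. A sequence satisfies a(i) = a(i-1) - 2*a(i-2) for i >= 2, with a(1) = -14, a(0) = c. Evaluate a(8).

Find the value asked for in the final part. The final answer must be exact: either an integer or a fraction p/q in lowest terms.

Stage 1: 61673 is prime, so its only divisors are 1 and 61673; count = 2; answer 2
Stage 2: S1 = 2; c = -41; a(2) = 1*(-14) - 2*(-41) = 68; iterating: a(2)=68, a(3)=96, a(4)=-40, a(5)=-232, a(6)=-152, a(7)=312, a(8)=616; answer 616

616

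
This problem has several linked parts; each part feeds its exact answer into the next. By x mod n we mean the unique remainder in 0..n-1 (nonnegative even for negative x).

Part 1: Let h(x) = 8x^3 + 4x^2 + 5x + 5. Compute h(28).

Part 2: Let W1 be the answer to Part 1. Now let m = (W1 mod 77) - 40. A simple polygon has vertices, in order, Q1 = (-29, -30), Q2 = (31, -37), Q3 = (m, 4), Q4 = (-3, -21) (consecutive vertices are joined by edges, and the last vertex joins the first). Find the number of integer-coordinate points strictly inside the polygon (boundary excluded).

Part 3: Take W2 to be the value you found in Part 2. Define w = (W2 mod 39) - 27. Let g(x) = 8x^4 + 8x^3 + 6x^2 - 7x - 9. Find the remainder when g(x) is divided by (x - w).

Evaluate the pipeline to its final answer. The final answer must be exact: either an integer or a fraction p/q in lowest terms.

Part 1: 8*(28)^3 + 4*(28)^2 + 5*(28)^1 + 5 = (175616) + (3136) + (140) + (5) = 178897; answer 178897
Part 2: W1 = 178897; m = -14; cross terms: (-29*-37 - 31*-30)=2003, (31*4 - -14*-37)=-394, (-14*-21 - -3*4)=306, (-3*-30 - -29*-21)=-519; twice the area = |1396| = 1396; area = 698; boundary points = 1 + 1 + 1 + 1 = 4; strictly interior points = area - boundary/2 + 1 = 697; answer 697
Part 3: W2 = 697; w = 7; remainder = value at the root: 8*(7)^4 + 8*(7)^3 + 6*(7)^2 - 7*(7)^1 - 9 = (19208) + (2744) + (294) + (-49) + (-9) = 22188; answer 22188

22188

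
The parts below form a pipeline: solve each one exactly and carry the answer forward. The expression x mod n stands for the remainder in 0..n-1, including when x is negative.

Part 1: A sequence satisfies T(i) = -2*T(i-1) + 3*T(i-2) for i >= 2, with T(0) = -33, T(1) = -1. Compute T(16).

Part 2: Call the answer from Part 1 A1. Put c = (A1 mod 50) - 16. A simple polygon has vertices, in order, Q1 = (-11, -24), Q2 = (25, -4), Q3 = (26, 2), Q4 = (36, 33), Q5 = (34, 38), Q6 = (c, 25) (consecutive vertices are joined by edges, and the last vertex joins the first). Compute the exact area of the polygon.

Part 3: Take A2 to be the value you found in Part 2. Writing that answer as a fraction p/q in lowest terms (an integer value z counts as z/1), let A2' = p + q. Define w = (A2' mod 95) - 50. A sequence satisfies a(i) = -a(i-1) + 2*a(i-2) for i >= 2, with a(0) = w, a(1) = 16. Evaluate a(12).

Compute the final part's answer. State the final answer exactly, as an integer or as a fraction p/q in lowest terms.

Part 1: T(2) = -2*(-1) + 3*(-33) = -97; iterating: T(2)=-97, T(3)=191, T(4)=-673, T(5)=1919, T(6)=-5857, T(7)=17471, T(8)=-52513, T(9)=157439, T(10)=-472417, T(11)=1417151, T(12)=-4251553, T(13)=12754559, T(14)=-38263777, T(15)=114791231, T(16)=-344373793; answer -344373793
Part 2: A1 = -344373793; c = -9; cross terms: (-11*-4 - 25*-24)=644, (25*2 - 26*-4)=154, (26*33 - 36*2)=786, (36*38 - 34*33)=246, (34*25 - -9*38)=1192, (-9*-24 - -11*25)=491; twice the area = |3513| = 3513; area = 3513/2; answer 3513/2
Part 3: A2 = 3513/2; threaded value p + q = 3515; w = -50; a(2) = -1*(16) + 2*(-50) = -116; iterating: a(2)=-116, a(3)=148, a(4)=-380, a(5)=676, a(6)=-1436, a(7)=2788, a(8)=-5660, a(9)=11236, a(10)=-22556, a(11)=45028, a(12)=-90140; answer -90140

-90140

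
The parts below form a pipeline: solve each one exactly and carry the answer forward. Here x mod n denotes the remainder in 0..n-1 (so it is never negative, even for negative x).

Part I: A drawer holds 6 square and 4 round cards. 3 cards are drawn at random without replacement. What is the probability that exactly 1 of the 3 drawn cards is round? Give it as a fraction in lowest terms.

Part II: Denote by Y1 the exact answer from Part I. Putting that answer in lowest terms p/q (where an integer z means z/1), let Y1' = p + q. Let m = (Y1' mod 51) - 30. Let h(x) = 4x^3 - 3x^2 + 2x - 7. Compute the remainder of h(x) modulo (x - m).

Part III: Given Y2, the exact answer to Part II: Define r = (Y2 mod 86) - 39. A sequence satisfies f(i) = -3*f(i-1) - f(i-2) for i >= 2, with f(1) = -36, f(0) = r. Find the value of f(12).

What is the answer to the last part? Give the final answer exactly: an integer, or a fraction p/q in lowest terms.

1793225

Part I: total draws C(10,3) = 120; favorable C(4,1)*C(6,2) = 60; P = 1/2; answer 1/2
Part II: Y1 = 1/2; threaded value p + q = 3; m = -27; remainder = value at the root: 4*(-27)^3 - 3*(-27)^2 + 2*(-27)^1 - 7 = (-78732) + (-2187) + (-54) + (-7) = -80980; answer -80980
Part III: Y2 = -80980; r = -7; f(2) = -3*(-36) - 1*(-7) = 115; iterating: f(2)=115, f(3)=-309, f(4)=812, f(5)=-2127, f(6)=5569, f(7)=-14580, f(8)=38171, f(9)=-99933, f(10)=261628, f(11)=-684951, f(12)=1793225; answer 1793225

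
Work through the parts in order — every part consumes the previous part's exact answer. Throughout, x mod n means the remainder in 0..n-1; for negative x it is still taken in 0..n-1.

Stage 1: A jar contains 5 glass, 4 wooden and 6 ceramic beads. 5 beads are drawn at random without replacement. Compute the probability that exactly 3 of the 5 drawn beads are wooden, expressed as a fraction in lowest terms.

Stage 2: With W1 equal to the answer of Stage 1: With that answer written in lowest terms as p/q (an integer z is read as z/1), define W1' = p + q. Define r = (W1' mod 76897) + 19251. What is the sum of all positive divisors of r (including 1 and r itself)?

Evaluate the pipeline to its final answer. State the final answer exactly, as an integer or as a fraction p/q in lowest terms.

42000

Stage 1: total draws C(15,5) = 3003; favorable C(4,3)*C(11,2) = 220; P = 20/273; answer 20/273
Stage 2: W1 = 20/273; threaded value p + q = 293; r = 19544; 19544 = 2^3 * 7 * 349; sigma = (1 + 2 + 4 + 8) * (1 + 7) * (1 + 349) = 15 * 8 * 350 = 42000; answer 42000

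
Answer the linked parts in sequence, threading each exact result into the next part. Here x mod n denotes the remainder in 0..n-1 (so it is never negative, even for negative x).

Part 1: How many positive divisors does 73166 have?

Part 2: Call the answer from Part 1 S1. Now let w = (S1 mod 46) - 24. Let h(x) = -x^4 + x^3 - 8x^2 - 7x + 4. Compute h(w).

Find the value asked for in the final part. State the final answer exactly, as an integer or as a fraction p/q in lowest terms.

Part 1: 73166 = 2 * 36583; number of divisors = (1+1) * (1+1) = 4; answer 4
Part 2: S1 = 4; w = -20; -1*(-20)^4 + 1*(-20)^3 - 8*(-20)^2 - 7*(-20)^1 + 4 = (-160000) + (-8000) + (-3200) + (140) + (4) = -171056; answer -171056

-171056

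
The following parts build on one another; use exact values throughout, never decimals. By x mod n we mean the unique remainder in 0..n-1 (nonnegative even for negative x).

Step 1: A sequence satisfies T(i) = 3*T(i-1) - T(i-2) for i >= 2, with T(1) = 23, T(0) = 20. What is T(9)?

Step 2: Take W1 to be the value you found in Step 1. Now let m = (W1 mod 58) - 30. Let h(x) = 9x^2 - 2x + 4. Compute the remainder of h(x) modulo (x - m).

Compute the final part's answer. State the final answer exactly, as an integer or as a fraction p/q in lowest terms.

Step 1: T(2) = 3*(23) - 1*(20) = 49; iterating: T(2)=49, T(3)=124, T(4)=323, T(5)=845, T(6)=2212, T(7)=5791, T(8)=15161, T(9)=39692; answer 39692
Step 2: W1 = 39692; m = -10; remainder = value at the root: 9*(-10)^2 - 2*(-10)^1 + 4 = (900) + (20) + (4) = 924; answer 924

924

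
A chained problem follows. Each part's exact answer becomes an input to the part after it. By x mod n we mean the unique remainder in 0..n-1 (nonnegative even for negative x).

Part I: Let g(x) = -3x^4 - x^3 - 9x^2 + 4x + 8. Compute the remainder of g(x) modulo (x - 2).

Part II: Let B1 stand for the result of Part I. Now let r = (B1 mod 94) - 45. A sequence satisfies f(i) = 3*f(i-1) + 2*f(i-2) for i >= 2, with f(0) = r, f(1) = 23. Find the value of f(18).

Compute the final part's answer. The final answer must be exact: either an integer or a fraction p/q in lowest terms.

16161955191

Part I: remainder = value at the root: -3*(2)^4 - 1*(2)^3 - 9*(2)^2 + 4*(2)^1 + 8 = (-48) + (-8) + (-36) + (8) + (8) = -76; answer -76
Part II: B1 = -76; r = -27; f(2) = 3*(23) + 2*(-27) = 15; iterating: f(2)=15, f(3)=91, f(4)=303, f(5)=1091, f(6)=3879, f(7)=13819, f(8)=49215, f(9)=175283, f(10)=624279, f(11)=2223403, f(12)=7918767, f(13)=28203107, f(14)=100446855, f(15)=357746779, f(16)=1274134047, f(17)=4537895699, f(18)=16161955191; answer 16161955191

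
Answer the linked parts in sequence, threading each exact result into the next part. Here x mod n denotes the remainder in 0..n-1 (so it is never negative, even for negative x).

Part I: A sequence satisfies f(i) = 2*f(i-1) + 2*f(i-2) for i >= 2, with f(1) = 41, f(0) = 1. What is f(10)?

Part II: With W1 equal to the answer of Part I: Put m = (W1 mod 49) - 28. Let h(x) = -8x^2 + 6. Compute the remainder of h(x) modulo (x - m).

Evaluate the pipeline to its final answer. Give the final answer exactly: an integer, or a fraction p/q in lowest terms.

-6266

Part I: f(2) = 2*(41) + 2*(1) = 84; iterating: f(2)=84, f(3)=250, f(4)=668, f(5)=1836, f(6)=5008, f(7)=13688, f(8)=37392, f(9)=102160, f(10)=279104; answer 279104
Part II: W1 = 279104; m = -28; remainder = value at the root: -8*(-28)^2 + 6 = (-6272) + (6) = -6266; answer -6266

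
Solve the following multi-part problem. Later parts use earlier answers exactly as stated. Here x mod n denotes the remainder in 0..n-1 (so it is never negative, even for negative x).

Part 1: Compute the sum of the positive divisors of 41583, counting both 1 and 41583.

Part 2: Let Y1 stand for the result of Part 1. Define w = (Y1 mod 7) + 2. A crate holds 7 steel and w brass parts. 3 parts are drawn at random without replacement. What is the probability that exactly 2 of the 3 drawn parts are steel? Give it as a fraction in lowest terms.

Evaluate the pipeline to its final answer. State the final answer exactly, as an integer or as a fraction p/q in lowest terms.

1/2

Part 1: 41583 = 3 * 83 * 167; sigma = (1 + 3) * (1 + 83) * (1 + 167) = 4 * 84 * 168 = 56448; answer 56448
Part 2: Y1 = 56448; w = 2; total draws C(9,3) = 84; favorable C(7,2)*C(2,1) = 42; P = 1/2; answer 1/2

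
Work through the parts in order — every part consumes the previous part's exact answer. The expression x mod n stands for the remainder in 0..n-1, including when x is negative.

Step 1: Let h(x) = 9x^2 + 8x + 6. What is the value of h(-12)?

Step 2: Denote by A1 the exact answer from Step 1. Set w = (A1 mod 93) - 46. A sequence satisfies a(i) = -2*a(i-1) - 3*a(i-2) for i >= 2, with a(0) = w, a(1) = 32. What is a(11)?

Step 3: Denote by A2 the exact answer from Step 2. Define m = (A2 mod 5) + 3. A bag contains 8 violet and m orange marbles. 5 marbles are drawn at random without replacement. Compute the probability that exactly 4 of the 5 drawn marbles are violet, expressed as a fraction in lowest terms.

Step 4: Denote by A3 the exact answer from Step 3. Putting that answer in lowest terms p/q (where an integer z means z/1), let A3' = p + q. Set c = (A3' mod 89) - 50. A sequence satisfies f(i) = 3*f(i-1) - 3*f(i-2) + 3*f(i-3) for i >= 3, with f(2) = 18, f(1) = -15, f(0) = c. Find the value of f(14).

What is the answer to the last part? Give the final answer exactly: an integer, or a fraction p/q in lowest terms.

-305208

Step 1: 9*(-12)^2 + 8*(-12)^1 + 6 = (1296) + (-96) + (6) = 1206; answer 1206
Step 2: A1 = 1206; w = 44; a(2) = -2*(32) - 3*(44) = -196; iterating: a(2)=-196, a(3)=296, a(4)=-4, a(5)=-880, a(6)=1772, a(7)=-904, a(8)=-3508, a(9)=9728, a(10)=-8932, a(11)=-11320; answer -11320
Step 3: A2 = -11320; m = 3; total draws C(11,5) = 462; favorable C(8,4)*C(3,1) = 210; P = 5/11; answer 5/11
Step 4: A3 = 5/11; threaded value p + q = 16; c = -34; f(3) = 3*(18) - 3*(-15) + 3*(-34) = -3; iterating: f(3)=-3, f(4)=-108, f(5)=-261, f(6)=-468, f(7)=-945, f(8)=-2214, f(9)=-5211, f(10)=-11826, f(11)=-26487, f(12)=-59616, f(13)=-134865, f(14)=-305208; answer -305208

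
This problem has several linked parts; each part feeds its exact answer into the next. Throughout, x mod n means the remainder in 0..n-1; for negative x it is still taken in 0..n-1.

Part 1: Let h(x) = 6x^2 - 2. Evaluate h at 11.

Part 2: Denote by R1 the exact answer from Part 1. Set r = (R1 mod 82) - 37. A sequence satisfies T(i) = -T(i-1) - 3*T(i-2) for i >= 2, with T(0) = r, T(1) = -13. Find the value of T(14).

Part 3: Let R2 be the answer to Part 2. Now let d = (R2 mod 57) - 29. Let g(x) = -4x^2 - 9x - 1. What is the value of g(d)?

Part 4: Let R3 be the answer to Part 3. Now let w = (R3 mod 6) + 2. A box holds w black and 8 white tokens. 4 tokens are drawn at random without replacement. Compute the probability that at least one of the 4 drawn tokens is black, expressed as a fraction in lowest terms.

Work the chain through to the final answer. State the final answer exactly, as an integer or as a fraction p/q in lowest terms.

26/33

Part 1: 6*(11)^2 - 2 = (726) + (-2) = 724; answer 724
Part 2: R1 = 724; r = 31; T(2) = -1*(-13) - 3*(31) = -80; iterating: T(2)=-80, T(3)=119, T(4)=121, T(5)=-478, T(6)=115, T(7)=1319, T(8)=-1664, T(9)=-2293, T(10)=7285, T(11)=-406, T(12)=-21449, T(13)=22667, T(14)=41680; answer 41680
Part 3: R2 = 41680; d = -16; -4*(-16)^2 - 9*(-16)^1 - 1 = (-1024) + (144) + (-1) = -881; answer -881
Part 4: R3 = -881; w = 3; total draws C(11,4) = 330; complement C(8,4) = 70; favorable 330 - 70 = 260; P = 26/33; answer 26/33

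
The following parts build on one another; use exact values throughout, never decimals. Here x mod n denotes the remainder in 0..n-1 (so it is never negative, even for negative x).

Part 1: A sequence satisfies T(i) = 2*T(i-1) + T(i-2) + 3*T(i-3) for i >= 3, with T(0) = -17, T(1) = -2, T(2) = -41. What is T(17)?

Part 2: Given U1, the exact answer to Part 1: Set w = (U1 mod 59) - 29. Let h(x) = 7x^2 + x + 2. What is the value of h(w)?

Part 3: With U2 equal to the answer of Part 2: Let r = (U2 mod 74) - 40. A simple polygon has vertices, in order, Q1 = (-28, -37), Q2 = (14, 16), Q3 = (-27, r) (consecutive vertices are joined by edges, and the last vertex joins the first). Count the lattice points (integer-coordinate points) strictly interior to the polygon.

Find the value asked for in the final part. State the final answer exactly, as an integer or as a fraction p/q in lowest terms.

Part 1: T(3) = 2*(-41) + 1*(-2) + 3*(-17) = -135; iterating: T(3)=-135, T(4)=-317, T(5)=-892, T(6)=-2506, T(7)=-6855, T(8)=-18892, T(9)=-52157, T(10)=-143771, T(11)=-396375, T(12)=-1092992, T(13)=-3013672, T(14)=-8309461, T(15)=-22911570, T(16)=-63173617, T(17)=-174187187; answer -174187187
Part 2: U1 = -174187187; w = 18; 7*(18)^2 + 1*(18)^1 + 2 = (2268) + (18) + (2) = 2288; answer 2288
Part 3: U2 = 2288; r = 28; cross terms: (-28*16 - 14*-37)=70, (14*28 - -27*16)=824, (-27*-37 - -28*28)=1783; twice the area = |2677| = 2677; area = 2677/2; boundary points = 1 + 1 + 1 = 3; strictly interior points = area - boundary/2 + 1 = 1338; answer 1338

1338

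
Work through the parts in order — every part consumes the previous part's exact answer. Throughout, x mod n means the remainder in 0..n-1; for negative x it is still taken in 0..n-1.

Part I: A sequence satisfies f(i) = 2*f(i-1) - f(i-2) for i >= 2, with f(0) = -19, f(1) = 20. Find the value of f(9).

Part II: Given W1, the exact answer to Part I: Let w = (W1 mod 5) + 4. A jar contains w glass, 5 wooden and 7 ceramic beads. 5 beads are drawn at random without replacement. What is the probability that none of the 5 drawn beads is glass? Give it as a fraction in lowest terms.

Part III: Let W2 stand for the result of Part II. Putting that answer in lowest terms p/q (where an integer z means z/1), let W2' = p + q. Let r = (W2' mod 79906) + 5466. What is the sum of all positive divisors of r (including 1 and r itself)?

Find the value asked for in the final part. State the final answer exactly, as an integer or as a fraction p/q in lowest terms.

Part I: f(2) = 2*(20) - 1*(-19) = 59; iterating: f(2)=59, f(3)=98, f(4)=137, f(5)=176, f(6)=215, f(7)=254, f(8)=293, f(9)=332; answer 332
Part II: W1 = 332; w = 6; total draws C(18,5) = 8568; favorable C(12,5) = 792; P = 11/119; answer 11/119
Part III: W2 = 11/119; threaded value p + q = 130; r = 5596; 5596 = 2^2 * 1399; sigma = (1 + 2 + 4) * (1 + 1399) = 7 * 1400 = 9800; answer 9800

9800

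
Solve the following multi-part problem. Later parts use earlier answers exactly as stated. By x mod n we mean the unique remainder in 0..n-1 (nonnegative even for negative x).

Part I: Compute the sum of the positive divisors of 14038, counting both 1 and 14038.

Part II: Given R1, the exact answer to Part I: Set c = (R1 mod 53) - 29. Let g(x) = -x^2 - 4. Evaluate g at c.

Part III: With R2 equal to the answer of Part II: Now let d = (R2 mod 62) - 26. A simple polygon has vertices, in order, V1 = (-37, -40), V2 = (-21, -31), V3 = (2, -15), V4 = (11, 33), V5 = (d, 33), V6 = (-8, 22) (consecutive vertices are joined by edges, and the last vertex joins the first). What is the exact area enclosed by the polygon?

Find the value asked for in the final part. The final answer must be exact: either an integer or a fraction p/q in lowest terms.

1371

Part I: 14038 = 2 * 7019; sigma = (1 + 2) * (1 + 7019) = 3 * 7020 = 21060; answer 21060
Part II: R1 = 21060; c = -10; -1*(-10)^2 - 4 = (-100) + (-4) = -104; answer -104
Part III: R2 = -104; d = -6; cross terms: (-37*-31 - -21*-40)=307, (-21*-15 - 2*-31)=377, (2*33 - 11*-15)=231, (11*33 - -6*33)=561, (-6*22 - -8*33)=132, (-8*-40 - -37*22)=1134; twice the area = |2742| = 2742; area = 1371; answer 1371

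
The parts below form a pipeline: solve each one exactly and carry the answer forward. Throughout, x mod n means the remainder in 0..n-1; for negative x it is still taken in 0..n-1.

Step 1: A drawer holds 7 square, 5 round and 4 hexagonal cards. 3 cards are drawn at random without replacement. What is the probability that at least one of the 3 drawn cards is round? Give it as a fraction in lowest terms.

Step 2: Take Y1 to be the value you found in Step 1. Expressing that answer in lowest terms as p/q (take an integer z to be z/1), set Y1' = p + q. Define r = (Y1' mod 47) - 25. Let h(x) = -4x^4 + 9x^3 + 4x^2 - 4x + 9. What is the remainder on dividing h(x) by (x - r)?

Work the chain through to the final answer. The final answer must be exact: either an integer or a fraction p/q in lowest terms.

-1030823

Step 1: total draws C(16,3) = 560; complement C(11,3) = 165; favorable 560 - 165 = 395; P = 79/112; answer 79/112
Step 2: Y1 = 79/112; threaded value p + q = 191; r = -22; remainder = value at the root: -4*(-22)^4 + 9*(-22)^3 + 4*(-22)^2 - 4*(-22)^1 + 9 = (-937024) + (-95832) + (1936) + (88) + (9) = -1030823; answer -1030823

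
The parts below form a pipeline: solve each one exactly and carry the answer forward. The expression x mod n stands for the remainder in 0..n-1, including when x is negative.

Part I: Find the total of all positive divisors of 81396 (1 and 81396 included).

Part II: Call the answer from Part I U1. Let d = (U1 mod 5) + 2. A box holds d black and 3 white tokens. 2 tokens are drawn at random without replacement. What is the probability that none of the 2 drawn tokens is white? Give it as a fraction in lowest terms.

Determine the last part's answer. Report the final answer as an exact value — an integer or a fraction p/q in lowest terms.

1/10

Part I: 81396 = 2^2 * 3^2 * 7 * 17 * 19; sigma = (1 + 2 + 4) * (1 + 3 + 9) * (1 + 7) * (1 + 17) * (1 + 19) = 7 * 13 * 8 * 18 * 20 = 262080; answer 262080
Part II: U1 = 262080; d = 2; total draws C(5,2) = 10; favorable C(2,2) = 1; P = 1/10; answer 1/10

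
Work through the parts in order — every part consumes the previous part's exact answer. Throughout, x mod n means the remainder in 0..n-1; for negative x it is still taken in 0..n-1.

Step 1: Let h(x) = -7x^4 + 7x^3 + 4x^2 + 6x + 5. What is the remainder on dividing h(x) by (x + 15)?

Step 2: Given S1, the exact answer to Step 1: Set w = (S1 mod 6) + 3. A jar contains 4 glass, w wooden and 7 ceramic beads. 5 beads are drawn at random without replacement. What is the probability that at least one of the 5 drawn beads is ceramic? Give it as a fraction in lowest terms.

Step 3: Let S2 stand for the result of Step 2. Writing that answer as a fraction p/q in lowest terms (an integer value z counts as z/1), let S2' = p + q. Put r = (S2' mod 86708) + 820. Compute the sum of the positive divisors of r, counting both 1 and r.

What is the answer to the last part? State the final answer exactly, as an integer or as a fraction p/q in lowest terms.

2667

Step 1: remainder = value at the root: -7*(-15)^4 + 7*(-15)^3 + 4*(-15)^2 + 6*(-15)^1 + 5 = (-354375) + (-23625) + (900) + (-90) + (5) = -377185; answer -377185
Step 2: S1 = -377185; w = 8; total draws C(19,5) = 11628; complement C(12,5) = 792; favorable 11628 - 792 = 10836; P = 301/323; answer 301/323
Step 3: S2 = 301/323; threaded value p + q = 624; r = 1444; 1444 = 2^2 * 19^2; sigma = (1 + 2 + 4) * (1 + 19 + 361) = 7 * 381 = 2667; answer 2667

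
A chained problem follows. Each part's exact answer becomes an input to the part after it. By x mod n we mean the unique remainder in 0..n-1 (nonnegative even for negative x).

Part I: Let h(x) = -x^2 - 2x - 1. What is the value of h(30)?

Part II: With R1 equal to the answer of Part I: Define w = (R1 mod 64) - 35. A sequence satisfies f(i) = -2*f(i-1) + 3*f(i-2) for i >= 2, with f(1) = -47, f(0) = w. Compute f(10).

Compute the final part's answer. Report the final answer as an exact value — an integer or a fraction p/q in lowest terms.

Part I: -1*(30)^2 - 2*(30)^1 - 1 = (-900) + (-60) + (-1) = -961; answer -961
Part II: R1 = -961; w = 28; f(2) = -2*(-47) + 3*(28) = 178; iterating: f(2)=178, f(3)=-497, f(4)=1528, f(5)=-4547, f(6)=13678, f(7)=-40997, f(8)=123028, f(9)=-369047, f(10)=1107178; answer 1107178

1107178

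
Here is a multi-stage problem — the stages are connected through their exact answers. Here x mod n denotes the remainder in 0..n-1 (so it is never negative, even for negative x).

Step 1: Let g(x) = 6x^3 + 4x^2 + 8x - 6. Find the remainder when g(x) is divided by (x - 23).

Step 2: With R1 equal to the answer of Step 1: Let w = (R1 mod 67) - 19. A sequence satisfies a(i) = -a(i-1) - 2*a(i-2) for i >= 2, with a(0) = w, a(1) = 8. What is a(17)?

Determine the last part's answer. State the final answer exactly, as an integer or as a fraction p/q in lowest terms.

8864

Step 1: remainder = value at the root: 6*(23)^3 + 4*(23)^2 + 8*(23)^1 - 6 = (73002) + (2116) + (184) + (-6) = 75296; answer 75296
Step 2: R1 = 75296; w = 36; a(2) = -1*(8) - 2*(36) = -80; iterating: a(2)=-80, a(3)=64, a(4)=96, a(5)=-224, a(6)=32, a(7)=416, a(8)=-480, a(9)=-352, a(10)=1312, a(11)=-608, a(12)=-2016, a(13)=3232, a(14)=800, a(15)=-7264, a(16)=5664, a(17)=8864; answer 8864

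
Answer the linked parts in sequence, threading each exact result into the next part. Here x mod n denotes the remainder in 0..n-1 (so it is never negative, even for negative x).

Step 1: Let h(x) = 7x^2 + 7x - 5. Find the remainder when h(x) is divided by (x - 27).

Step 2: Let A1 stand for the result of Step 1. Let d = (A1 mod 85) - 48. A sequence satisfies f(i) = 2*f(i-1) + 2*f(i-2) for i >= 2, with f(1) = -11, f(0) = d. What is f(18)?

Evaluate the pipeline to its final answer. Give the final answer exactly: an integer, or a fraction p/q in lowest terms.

Step 1: remainder = value at the root: 7*(27)^2 + 7*(27)^1 - 5 = (5103) + (189) + (-5) = 5287; answer 5287
Step 2: A1 = 5287; d = -31; f(2) = 2*(-11) + 2*(-31) = -84; iterating: f(2)=-84, f(3)=-190, f(4)=-548, f(5)=-1476, f(6)=-4048, f(7)=-11048, f(8)=-30192, f(9)=-82480, f(10)=-225344, f(11)=-615648, f(12)=-1681984, f(13)=-4595264, f(14)=-12554496, f(15)=-34299520, f(16)=-93708032, f(17)=-256015104, f(18)=-699446272; answer -699446272

-699446272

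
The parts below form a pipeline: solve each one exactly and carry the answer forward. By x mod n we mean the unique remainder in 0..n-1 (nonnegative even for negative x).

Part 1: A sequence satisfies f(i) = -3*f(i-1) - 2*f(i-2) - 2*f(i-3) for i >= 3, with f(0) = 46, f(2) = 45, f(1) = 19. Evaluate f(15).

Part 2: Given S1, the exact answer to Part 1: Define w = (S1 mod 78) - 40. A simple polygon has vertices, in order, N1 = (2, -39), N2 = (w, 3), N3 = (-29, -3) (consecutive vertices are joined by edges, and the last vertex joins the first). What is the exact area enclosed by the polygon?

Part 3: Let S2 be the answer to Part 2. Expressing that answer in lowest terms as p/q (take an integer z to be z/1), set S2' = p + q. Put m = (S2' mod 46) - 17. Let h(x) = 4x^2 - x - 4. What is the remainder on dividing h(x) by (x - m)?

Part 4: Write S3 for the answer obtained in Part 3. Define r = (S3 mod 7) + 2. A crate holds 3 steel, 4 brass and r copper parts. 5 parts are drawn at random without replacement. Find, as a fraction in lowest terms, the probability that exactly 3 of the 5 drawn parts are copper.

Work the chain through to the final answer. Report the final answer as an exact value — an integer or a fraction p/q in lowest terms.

Part 1: f(3) = -3*(45) - 2*(19) - 2*(46) = -265; iterating: f(3)=-265, f(4)=667, f(5)=-1561, f(6)=3879, f(7)=-9849, f(8)=24911, f(9)=-62793, f(10)=158255, f(11)=-399001, f(12)=1006079, f(13)=-2536745, f(14)=6396079, f(15)=-16126905; answer -16126905
Part 2: S1 = -16126905; w = 23; cross terms: (2*3 - 23*-39)=903, (23*-3 - -29*3)=18, (-29*-39 - 2*-3)=1137; twice the area = |2058| = 2058; area = 1029; answer 1029
Part 3: S2 = 1029; threaded value p + q = 1030; m = 1; remainder = value at the root: 4*(1)^2 - 1*(1)^1 - 4 = (4) + (-1) + (-4) = -1; answer -1
Part 4: S3 = -1; r = 8; total draws C(15,5) = 3003; favorable C(8,3)*C(7,2) = 1176; P = 56/143; answer 56/143

56/143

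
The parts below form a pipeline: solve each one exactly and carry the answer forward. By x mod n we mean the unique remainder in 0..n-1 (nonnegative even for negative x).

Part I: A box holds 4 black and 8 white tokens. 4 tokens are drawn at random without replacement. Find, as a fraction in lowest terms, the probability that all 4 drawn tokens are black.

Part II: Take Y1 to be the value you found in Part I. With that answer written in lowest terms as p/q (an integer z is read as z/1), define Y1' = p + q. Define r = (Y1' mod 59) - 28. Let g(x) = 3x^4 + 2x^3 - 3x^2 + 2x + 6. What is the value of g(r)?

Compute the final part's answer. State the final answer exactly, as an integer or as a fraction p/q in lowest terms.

590

Part I: total draws C(12,4) = 495; favorable C(4,4) = 1; P = 1/495; answer 1/495
Part II: Y1 = 1/495; threaded value p + q = 496; r = -4; 3*(-4)^4 + 2*(-4)^3 - 3*(-4)^2 + 2*(-4)^1 + 6 = (768) + (-128) + (-48) + (-8) + (6) = 590; answer 590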